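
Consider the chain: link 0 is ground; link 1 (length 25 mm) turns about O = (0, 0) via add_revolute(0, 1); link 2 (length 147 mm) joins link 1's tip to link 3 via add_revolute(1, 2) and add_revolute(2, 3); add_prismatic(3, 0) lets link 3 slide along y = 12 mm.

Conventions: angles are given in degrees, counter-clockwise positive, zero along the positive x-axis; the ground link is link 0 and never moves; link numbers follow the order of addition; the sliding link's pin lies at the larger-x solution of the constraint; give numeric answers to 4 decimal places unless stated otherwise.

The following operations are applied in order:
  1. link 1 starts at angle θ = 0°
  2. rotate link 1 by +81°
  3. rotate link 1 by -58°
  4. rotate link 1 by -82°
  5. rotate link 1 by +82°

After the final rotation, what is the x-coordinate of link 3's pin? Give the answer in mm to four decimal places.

geometry: r = 25 mm, L = 147 mm, e = 12 mm; θ starts at 0°
rotate link 1 by +81°: θ ← 0° +81° = 81°
rotate link 1 by -58°: θ ← 81° -58° = 23°
rotate link 1 by -82°: θ ← 23° -82° = -59°
rotate link 1 by +82°: θ ← -59° +82° = 23°
crank pin P = (r cos θ, r sin θ) = (23.012621, 9.768278)
h = r sin θ − e = 9.768278 − 12 = -2.231722
x = r cos θ + √(L² − h²) = 23.012621 + 146.983058 = 169.995680

169.9957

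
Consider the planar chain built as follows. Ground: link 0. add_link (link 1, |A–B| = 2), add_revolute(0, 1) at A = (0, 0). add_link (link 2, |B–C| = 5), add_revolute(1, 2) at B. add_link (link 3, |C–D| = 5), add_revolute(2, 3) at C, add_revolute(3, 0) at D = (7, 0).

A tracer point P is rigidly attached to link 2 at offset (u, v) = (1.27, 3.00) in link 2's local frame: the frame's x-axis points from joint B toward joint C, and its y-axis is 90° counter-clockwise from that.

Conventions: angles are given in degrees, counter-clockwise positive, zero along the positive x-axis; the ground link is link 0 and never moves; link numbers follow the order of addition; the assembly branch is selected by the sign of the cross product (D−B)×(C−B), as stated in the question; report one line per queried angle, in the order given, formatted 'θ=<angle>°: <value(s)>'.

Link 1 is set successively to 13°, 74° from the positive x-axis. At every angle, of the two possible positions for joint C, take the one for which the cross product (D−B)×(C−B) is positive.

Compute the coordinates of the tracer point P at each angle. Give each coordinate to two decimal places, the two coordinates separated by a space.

A=(0,0), D=(7.00,0)
θ=13°: B = A + 2.00·(cos13°, sin13°) = (1.9487, 0.4499)
θ=13°: |BD| = 5.0713
θ=13°: circle(B,5.00) ∩ circle(D,5.00): a=2.5356, h=4.3094
θ=13°:   candidates: C₊=(4.8567,4.5173) cross=21.854; C₋=(4.0921,-4.0674) cross=-21.854
θ=13°:   branch + wants cross > 0 → take C=(4.8567,4.5173) (cross=21.854)
θ=13°: ex = (C−B)/|BC| = (0.5816,0.8135); ey = (-0.8135,0.5816)
θ=13°: P = B + 1.27·ex + 3.00·ey = (0.2469,3.2278)
θ=74°: B = A + 2.00·(cos74°, sin74°) = (0.5513, 1.9225)
θ=74°: |BD| = 6.7292
θ=74°: circle(B,5.00) ∩ circle(D,5.00): a=3.3646, h=3.6986
θ=74°:   candidates: C₊=(4.8323,4.5057) cross=24.888; C₋=(2.7190,-2.5832) cross=-24.888
θ=74°:   branch + wants cross > 0 → take C=(4.8323,4.5057) (cross=24.888)
θ=74°: ex = (C−B)/|BC| = (0.8562,0.5166); ey = (-0.5166,0.8562)
θ=74°: P = B + 1.27·ex + 3.00·ey = (0.0888,5.1473)

θ=13°: 0.25 3.23
θ=74°: 0.09 5.15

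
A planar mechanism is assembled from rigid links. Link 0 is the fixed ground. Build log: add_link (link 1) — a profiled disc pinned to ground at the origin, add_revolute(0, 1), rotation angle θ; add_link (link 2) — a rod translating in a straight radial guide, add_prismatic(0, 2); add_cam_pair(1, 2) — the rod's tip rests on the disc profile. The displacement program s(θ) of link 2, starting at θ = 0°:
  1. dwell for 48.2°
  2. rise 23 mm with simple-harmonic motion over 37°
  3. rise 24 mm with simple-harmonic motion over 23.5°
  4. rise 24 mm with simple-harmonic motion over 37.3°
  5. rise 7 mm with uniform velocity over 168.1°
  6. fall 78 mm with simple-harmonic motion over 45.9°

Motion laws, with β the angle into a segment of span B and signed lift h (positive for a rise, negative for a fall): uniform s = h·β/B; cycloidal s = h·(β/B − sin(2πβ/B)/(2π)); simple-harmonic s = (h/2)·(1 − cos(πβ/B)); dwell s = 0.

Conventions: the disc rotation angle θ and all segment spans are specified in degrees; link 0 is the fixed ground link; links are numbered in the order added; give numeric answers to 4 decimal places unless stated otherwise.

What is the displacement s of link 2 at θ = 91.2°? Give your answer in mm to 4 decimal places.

seg 1 [0°–48.2°] dwell: s stays 0.0000
seg 2 [48.2°–85.2°] simple-harmonic, h=23: full span → s += 23 → s = 23.0000
seg 3 [85.2°–108.7°] simple-harmonic, h=24: θ=91.2° here. β=6, B=23.5. 24/2·(1 − cos(π·0.2553)) = 3.6577 → s = 26.6577

26.6577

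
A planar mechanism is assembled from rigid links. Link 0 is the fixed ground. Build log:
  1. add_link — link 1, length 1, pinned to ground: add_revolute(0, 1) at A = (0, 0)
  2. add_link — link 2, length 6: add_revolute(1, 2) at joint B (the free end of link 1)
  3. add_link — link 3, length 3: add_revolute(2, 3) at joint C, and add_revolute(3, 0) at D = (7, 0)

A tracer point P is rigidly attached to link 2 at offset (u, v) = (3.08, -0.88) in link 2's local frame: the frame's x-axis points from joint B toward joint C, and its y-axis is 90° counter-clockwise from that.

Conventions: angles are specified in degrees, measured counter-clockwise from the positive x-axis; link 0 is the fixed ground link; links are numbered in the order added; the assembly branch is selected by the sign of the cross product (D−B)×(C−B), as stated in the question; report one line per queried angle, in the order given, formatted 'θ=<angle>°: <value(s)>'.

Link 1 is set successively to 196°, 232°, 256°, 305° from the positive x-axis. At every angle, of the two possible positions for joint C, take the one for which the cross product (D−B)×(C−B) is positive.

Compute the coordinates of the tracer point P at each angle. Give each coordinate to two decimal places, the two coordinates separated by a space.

A=(0,0), D=(7.00,0)
θ=196°: B = A + 1.00·(cos196°, sin196°) = (-0.9613, -0.2756)
θ=196°: |BD| = 7.9660
θ=196°: circle(B,6.00) ∩ circle(D,3.00): a=5.6777, h=1.9400
θ=196°:   candidates: C₊=(4.6459,1.8597) cross=15.454; C₋=(4.7802,-2.0180) cross=-15.454
θ=196°:   branch + wants cross > 0 → take C=(4.6459,1.8597) (cross=15.454)
θ=196°: ex = (C−B)/|BC| = (0.9345,0.3559); ey = (-0.3559,0.9345)
θ=196°: P = B + 3.08·ex + -0.88·ey = (2.2303,-0.0019)
θ=232°: B = A + 1.00·(cos232°, sin232°) = (-0.6157, -0.7880)
θ=232°: |BD| = 7.6563
θ=232°: circle(B,6.00) ∩ circle(D,3.00): a=5.5914, h=2.1763
θ=232°:   candidates: C₊=(4.7221,1.9522) cross=16.662; C₋=(5.1700,-2.3772) cross=-16.662
θ=232°:   branch + wants cross > 0 → take C=(4.7221,1.9522) (cross=16.662)
θ=232°: ex = (C−B)/|BC| = (0.8896,0.4567); ey = (-0.4567,0.8896)
θ=232°: P = B + 3.08·ex + -0.88·ey = (2.5263,-0.1642)
θ=256°: B = A + 1.00·(cos256°, sin256°) = (-0.2419, -0.9703)
θ=256°: |BD| = 7.3066
θ=256°: circle(B,6.00) ∩ circle(D,3.00): a=5.5010, h=2.3957
θ=256°:   candidates: C₊=(4.8922,2.1347) cross=17.505; C₋=(5.5285,-2.6143) cross=-17.505
θ=256°:   branch + wants cross > 0 → take C=(4.8922,2.1347) (cross=17.505)
θ=256°: ex = (C−B)/|BC| = (0.8557,0.5175); ey = (-0.5175,0.8557)
θ=256°: P = B + 3.08·ex + -0.88·ey = (2.8490,-0.1294)
θ=305°: B = A + 1.00·(cos305°, sin305°) = (0.5736, -0.8192)
θ=305°: |BD| = 6.4784
θ=305°: circle(B,6.00) ∩ circle(D,3.00): a=5.3231, h=2.7686
θ=305°:   candidates: C₊=(5.5038,2.6003) cross=17.936; C₋=(6.2040,-2.8925) cross=-17.936
θ=305°:   branch + wants cross > 0 → take C=(5.5038,2.6003) (cross=17.936)
θ=305°: ex = (C−B)/|BC| = (0.8217,0.5699); ey = (-0.5699,0.8217)
θ=305°: P = B + 3.08·ex + -0.88·ey = (3.6060,0.2131)

θ=196°: 2.23 -0.00
θ=232°: 2.53 -0.16
θ=256°: 2.85 -0.13
θ=305°: 3.61 0.21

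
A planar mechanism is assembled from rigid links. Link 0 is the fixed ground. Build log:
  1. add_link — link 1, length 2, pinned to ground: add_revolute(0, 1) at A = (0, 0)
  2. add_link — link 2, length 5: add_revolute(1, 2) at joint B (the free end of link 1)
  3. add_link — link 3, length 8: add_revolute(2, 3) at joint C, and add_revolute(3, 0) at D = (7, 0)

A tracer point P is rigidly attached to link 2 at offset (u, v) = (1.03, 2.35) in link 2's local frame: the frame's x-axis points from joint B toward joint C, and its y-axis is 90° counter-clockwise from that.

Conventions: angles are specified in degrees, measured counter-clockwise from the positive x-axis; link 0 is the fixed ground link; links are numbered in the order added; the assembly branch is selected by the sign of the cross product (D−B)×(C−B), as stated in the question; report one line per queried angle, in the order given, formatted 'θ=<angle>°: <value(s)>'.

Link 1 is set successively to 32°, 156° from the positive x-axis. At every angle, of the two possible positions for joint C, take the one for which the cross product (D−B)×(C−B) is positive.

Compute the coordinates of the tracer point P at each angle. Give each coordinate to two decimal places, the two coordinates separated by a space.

A=(0,0), D=(7.00,0)
θ=32°: B = A + 2.00·(cos32°, sin32°) = (1.6961, 1.0598)
θ=32°: |BD| = 5.4088
θ=32°: circle(B,5.00) ∩ circle(D,8.00): a=-0.9009, h=4.9182
θ=32°:   candidates: C₊=(1.7764,6.0592) cross=26.601; C₋=(-0.1510,-3.5865) cross=-26.601
θ=32°:   branch + wants cross > 0 → take C=(1.7764,6.0592) (cross=26.601)
θ=32°: ex = (C−B)/|BC| = (0.0161,0.9999); ey = (-0.9999,0.0161)
θ=32°: P = B + 1.03·ex + 2.35·ey = (-0.6371,2.1274)
θ=156°: B = A + 2.00·(cos156°, sin156°) = (-1.8271, 0.8135)
θ=156°: |BD| = 8.8645
θ=156°: circle(B,5.00) ∩ circle(D,8.00): a=2.2325, h=4.4739
θ=156°:   candidates: C₊=(0.8065,5.0637) cross=39.659; C₋=(-0.0146,-3.8465) cross=-39.659
θ=156°:   branch + wants cross > 0 → take C=(0.8065,5.0637) (cross=39.659)
θ=156°: ex = (C−B)/|BC| = (0.5267,0.8500); ey = (-0.8500,0.5267)
θ=156°: P = B + 1.03·ex + 2.35·ey = (-3.2822,2.9268)

θ=32°: -0.64 2.13
θ=156°: -3.28 2.93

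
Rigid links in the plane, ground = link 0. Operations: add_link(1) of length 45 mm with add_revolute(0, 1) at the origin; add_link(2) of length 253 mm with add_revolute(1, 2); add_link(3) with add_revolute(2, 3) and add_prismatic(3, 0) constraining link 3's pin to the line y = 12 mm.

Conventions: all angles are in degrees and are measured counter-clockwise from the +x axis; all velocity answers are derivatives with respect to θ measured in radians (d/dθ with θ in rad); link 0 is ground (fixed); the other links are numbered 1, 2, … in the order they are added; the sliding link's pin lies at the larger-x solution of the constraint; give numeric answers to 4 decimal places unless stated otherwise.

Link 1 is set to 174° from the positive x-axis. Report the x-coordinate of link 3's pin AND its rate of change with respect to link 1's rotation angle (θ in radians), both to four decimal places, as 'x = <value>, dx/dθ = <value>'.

geometry: r = 45 mm, L = 253 mm, e = 12 mm
crank pin P = (r cos θ, r sin θ) = (-44.753485, 4.703781)
h = r sin θ − e = 4.703781 − 12 = -7.296219
x = r cos θ + √(L² − h²) = -44.753485 + 252.894771 = 208.141286
dx/dθ = −r sin θ − h·r cos θ/√(L² − h²) (θ in radians; h = -7.296219) = -5.994955

x = 208.1413, dx/dθ = -5.9950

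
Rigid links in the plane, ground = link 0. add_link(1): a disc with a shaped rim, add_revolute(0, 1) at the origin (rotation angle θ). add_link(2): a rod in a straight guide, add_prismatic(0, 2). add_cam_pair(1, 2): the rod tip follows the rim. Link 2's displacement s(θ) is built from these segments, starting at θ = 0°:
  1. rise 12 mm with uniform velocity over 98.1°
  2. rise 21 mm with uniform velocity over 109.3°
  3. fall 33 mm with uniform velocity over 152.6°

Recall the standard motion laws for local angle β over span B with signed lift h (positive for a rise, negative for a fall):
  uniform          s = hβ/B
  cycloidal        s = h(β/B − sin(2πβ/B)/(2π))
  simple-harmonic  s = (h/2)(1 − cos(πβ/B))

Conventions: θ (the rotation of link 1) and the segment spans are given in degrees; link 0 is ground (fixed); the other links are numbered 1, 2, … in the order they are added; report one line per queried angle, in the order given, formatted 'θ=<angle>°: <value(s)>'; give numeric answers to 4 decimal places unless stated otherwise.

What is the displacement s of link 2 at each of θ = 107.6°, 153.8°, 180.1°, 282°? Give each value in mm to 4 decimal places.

segment 1 (0° to 98.1°, uniform, h = 12) is passed completely: s = 0.0000 + (12) = 12.0000
θ = 107.6° falls in segment 2 (98.1° to 207.4°, uniform, h = 21): β = 107.6 − 98.1 = 9.5°, B = 109.3°; Δs = 21·9.5/109.3 = 1.8253; s = 12.0000 + 1.8253 = 13.8253
θ = 153.8° falls in segment 2 (98.1° to 207.4°, uniform, h = 21): β = 153.8 − 98.1 = 55.7°, B = 109.3°; Δs = 21·55.7/109.3 = 10.7017; s = 12.0000 + 10.7017 = 22.7017
θ = 180.1° falls in segment 2 (98.1° to 207.4°, uniform, h = 21): β = 180.1 − 98.1 = 82°, B = 109.3°; Δs = 21·82/109.3 = 15.7548; s = 12.0000 + 15.7548 = 27.7548
segment 2 (98.1° to 207.4°, uniform, h = 21) is passed completely: s = 12.0000 + (21) = 33.0000
θ = 282° falls in segment 3 (207.4° to 360°, uniform, h = -33): β = 282 − 207.4 = 74.6°, B = 152.6°; Δs = -33·74.6/152.6 = -16.1324; s = 33.0000 − 16.1324 = 16.8676

θ=107.6°: 13.8253
θ=153.8°: 22.7017
θ=180.1°: 27.7548
θ=282°: 16.8676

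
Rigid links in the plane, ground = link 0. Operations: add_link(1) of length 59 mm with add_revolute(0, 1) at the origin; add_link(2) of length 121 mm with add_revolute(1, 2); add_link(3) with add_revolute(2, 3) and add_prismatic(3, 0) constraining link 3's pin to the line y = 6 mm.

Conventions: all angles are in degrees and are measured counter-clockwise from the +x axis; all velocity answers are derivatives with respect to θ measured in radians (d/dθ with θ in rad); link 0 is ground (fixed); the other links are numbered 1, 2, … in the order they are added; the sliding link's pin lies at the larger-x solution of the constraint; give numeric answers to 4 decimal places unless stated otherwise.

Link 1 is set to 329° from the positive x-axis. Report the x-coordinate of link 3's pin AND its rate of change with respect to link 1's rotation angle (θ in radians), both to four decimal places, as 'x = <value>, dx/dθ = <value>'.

geometry: r = 59 mm, L = 121 mm, e = 6 mm
crank pin P = (r cos θ, r sin θ) = (50.572871, -30.387246)
h = r sin θ − e = -30.387246 − 6 = -36.387246
x = r cos θ + √(L² − h²) = 50.572871 + 115.399169 = 165.972040
dx/dθ = −r sin θ − h·r cos θ/√(L² − h²) (θ in radians; h = -36.387246) = 46.333700

x = 165.9720, dx/dθ = 46.3337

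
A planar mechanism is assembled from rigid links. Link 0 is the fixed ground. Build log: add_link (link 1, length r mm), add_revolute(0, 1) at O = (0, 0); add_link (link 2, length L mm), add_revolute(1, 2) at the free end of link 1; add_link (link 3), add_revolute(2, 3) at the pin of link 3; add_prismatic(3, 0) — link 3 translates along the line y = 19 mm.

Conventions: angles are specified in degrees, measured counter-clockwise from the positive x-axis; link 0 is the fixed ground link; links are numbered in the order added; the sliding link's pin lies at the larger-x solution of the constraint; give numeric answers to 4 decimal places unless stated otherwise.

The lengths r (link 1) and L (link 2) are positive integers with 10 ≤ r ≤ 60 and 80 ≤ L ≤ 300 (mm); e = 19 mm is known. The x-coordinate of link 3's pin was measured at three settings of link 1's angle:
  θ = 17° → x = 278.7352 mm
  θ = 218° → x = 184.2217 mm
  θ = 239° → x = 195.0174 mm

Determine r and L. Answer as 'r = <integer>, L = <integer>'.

constraint per measurement: (x − r cos θ)² + (r sin θ − e)² = L²
subtracting the θ₁ and θ₂ equations cancels the r² and L² terms:
r = (x₁² − x₂²) / (2[(x₁cos θ₁ + e sin θ₁) − (x₂cos θ₂ + e sin θ₂)]) = 51.0000 → r = 51
L² = (x₁ − r cos θ₁)² + (r sin θ₁ − e)² = 52900.0040 → L = 230.0000 → L = 230
check at θ₃=239°: x = 195.0174 (printed 195.0174) ✓

r = 51, L = 230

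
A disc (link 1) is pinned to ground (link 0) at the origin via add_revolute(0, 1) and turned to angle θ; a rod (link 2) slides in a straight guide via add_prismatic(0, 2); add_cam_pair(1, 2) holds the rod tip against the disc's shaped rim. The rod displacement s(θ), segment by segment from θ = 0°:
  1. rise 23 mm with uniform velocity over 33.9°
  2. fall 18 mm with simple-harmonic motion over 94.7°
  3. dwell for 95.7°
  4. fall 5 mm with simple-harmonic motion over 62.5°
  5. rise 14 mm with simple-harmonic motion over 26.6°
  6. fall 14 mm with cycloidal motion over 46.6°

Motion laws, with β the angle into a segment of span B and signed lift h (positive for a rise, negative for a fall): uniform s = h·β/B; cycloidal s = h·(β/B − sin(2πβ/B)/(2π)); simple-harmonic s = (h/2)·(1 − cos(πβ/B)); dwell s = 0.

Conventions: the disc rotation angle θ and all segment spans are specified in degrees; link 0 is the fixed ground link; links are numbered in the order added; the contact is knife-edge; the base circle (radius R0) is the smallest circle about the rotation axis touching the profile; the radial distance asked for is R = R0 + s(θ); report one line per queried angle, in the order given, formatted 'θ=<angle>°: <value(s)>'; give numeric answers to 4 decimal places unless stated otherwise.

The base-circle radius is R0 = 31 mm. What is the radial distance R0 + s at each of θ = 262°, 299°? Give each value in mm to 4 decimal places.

segment 1 (0° to 33.9°, uniform, h = 23) is passed completely: s = 0.0000 + (23) = 23.0000
segment 2 (33.9° to 128.6°, simple-harmonic, h = -18) is passed completely: s = 23.0000 + (-18) = 5.0000
segment 3 (128.6° to 224.3°, dwell): s unchanged at 5.0000
θ = 262° falls in segment 4 (224.3° to 286.8°, simple-harmonic, h = -5): β = 262 − 224.3 = 37.7°, B = 62.5°; Δs = -5/2·(1 − cos(π·0.6032)) = -3.2964; s = 5.0000 − 3.2964 = 1.7036
segment 4 (224.3° to 286.8°, simple-harmonic, h = -5) is passed completely: s = 5.0000 + (-5) = 0.0000
θ = 299° falls in segment 5 (286.8° to 313.4°, simple-harmonic, h = 14): β = 299 − 286.8 = 12.2°, B = 26.6°; Δs = 14/2·(1 − cos(π·0.4586)) = 6.0931; s = 0.0000 + 6.0931 = 6.0931
θ=262°: R = R0 + s = 31 + 1.7036 = 32.7036
θ=299°: R = R0 + s = 31 + 6.0931 = 37.0931

θ=262°: 32.7036
θ=299°: 37.0931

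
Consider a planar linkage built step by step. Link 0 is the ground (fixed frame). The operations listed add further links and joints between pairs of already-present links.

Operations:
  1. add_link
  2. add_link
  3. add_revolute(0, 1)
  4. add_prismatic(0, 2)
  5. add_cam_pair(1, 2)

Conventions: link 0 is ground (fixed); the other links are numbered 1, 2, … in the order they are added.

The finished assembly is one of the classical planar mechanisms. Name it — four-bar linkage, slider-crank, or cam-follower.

links: 3 (incl. ground); joints: 1 revolute, 1 prismatic, 1 higher (cam) pair, forming one closed loop
3 links, revolute + prismatic + higher pair in one loop → cam-follower

cam-follower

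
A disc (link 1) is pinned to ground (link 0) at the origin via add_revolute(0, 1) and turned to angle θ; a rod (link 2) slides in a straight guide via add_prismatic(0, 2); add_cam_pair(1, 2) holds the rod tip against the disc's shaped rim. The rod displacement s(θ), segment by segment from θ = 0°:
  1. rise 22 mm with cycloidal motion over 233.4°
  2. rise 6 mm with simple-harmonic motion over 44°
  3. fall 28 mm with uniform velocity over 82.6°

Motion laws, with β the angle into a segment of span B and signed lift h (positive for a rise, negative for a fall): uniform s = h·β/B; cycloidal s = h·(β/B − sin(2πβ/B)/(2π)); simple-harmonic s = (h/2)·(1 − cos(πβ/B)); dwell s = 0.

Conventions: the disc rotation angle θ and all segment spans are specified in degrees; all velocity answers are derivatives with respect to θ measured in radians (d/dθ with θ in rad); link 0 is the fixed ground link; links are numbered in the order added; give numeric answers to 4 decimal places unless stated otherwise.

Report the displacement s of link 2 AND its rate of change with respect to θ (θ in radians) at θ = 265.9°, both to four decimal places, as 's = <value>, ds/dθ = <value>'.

segment 1 (0° to 233.4°, cycloidal, h = 22) is passed completely: s = 0.0000 + (22) = 22.0000
θ = 265.9° falls in segment 2 (233.4° to 277.4°, simple-harmonic, h = 6): β = 265.9 − 233.4 = 32.5°, B = 44°; Δs = 6/2·(1 − cos(π·0.7386)) = 5.0443; s = 22.0000 + 5.0443 = 27.0443
velocity in seg [233.4°–277.4°] (simple-harmonic), θ in radians: β = 32.5° = 0.5672 rad, B = 44° = 0.7679 rad; ds/dθ = (πh/(2B)) sin(πβ/B) = (π·6/(2·0.7679)) sin(π·0.7386) = 8.982342 mm/rad

s = 27.0443, ds/dθ = 8.9823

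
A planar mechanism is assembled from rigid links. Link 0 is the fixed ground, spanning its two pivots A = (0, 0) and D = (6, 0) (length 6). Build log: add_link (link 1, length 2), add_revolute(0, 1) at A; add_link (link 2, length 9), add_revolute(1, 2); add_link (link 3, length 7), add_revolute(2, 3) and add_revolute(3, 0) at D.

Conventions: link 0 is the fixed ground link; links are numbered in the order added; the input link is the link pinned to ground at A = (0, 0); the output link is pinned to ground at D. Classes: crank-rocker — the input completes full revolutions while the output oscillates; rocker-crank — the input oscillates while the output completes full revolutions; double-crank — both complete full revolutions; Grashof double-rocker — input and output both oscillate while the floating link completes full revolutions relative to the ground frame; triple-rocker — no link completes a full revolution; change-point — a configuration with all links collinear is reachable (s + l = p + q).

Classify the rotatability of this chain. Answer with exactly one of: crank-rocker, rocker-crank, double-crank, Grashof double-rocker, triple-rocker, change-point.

lengths: ground=6, input=2, coupler=9, output=7
sorted: s=2 (shortest), l=9 (longest), p+q=13
s + l = 11 vs p + q = 13
s + l < p + q (Grashof) with shortest = input link → crank-rocker

crank-rocker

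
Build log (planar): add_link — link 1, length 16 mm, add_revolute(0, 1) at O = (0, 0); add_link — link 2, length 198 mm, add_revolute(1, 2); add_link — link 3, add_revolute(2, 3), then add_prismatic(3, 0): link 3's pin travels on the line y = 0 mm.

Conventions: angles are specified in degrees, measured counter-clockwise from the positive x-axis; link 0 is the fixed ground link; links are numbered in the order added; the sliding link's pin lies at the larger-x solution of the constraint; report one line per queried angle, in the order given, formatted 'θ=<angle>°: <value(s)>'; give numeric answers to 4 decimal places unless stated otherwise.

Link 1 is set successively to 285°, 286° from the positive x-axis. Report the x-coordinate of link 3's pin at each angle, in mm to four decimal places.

geometry: r = 16 mm, L = 198 mm, e = 0 mm
θ=285°: crank pin P = (r cos θ, r sin θ) = (4.141105, -15.454813)
θ=285°: h = r sin θ − e = -15.454813 − 0 = -15.454813
θ=285°: x = r cos θ + √(L² − h²) = 4.141105 + 197.395919 = 201.537023
θ=286°: crank pin P = (r cos θ, r sin θ) = (4.410198, -15.380187)
θ=286°: h = r sin θ − e = -15.380187 − 0 = -15.380187
θ=286°: x = r cos θ + √(L² − h²) = 4.410198 + 197.401747 = 201.811945

θ=285°: 201.5370
θ=286°: 201.8119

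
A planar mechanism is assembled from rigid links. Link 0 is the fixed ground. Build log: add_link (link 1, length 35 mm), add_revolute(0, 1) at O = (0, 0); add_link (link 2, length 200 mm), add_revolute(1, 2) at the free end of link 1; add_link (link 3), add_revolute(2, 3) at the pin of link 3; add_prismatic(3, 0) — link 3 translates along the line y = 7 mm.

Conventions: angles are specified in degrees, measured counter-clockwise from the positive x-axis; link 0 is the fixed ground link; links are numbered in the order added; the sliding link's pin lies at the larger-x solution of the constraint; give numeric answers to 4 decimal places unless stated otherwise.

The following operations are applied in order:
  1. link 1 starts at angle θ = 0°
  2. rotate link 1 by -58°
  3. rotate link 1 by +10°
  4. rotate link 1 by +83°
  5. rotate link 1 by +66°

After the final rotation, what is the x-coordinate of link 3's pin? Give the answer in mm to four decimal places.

geometry: r = 35 mm, L = 200 mm, e = 7 mm; θ starts at 0°
rotate link 1 by -58°: θ ← 0° -58° = -58°
rotate link 1 by +10°: θ ← -58° +10° = -48°
rotate link 1 by +83°: θ ← -48° +83° = 35°
rotate link 1 by +66°: θ ← 35° +66° = 101°
crank pin P = (r cos θ, r sin θ) = (-6.678315, 34.356951)
h = r sin θ − e = 34.356951 − 7 = 27.356951
x = r cos θ + √(L² − h²) = -6.678315 + 198.120159 = 191.441844

191.4418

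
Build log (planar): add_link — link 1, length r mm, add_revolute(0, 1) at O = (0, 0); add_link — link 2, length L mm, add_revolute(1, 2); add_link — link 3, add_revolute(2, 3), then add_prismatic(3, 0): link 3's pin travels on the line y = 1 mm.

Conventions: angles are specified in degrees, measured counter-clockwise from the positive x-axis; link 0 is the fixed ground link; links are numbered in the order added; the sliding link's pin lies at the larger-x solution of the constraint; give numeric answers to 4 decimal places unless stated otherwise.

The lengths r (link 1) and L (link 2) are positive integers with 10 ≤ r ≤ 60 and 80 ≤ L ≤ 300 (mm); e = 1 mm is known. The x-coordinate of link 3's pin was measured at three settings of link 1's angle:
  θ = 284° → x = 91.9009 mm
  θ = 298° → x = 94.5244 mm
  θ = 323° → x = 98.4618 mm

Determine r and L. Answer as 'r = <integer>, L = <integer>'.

constraint per measurement: (x − r cos θ)² + (r sin θ − e)² = L²
subtracting the θ₁ and θ₂ equations cancels the r² and L² terms:
r = (x₁² − x₂²) / (2[(x₁cos θ₁ + e sin θ₁) − (x₂cos θ₂ + e sin θ₂)]) = 11.0001 → r = 11
L² = (x₁ − r cos θ₁)² + (r sin θ₁ − e)² = 8099.9994 → L = 90.0000 → L = 90
check at θ₃=323°: x = 98.4618 (printed 98.4618) ✓

r = 11, L = 90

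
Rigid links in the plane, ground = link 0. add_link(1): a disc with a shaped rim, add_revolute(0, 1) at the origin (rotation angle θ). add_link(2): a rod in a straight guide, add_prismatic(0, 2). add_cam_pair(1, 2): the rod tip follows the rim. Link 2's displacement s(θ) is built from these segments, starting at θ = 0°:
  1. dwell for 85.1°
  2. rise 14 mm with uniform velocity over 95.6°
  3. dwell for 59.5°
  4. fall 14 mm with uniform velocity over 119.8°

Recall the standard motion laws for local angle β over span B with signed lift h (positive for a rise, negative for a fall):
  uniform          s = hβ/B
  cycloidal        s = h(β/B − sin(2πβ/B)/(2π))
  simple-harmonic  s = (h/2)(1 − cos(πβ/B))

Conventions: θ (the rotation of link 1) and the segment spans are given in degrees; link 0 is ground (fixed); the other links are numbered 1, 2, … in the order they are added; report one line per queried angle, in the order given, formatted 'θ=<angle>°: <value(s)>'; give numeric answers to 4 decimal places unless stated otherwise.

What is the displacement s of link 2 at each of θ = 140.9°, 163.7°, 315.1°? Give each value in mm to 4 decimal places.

segment 1 (0° to 85.1°, dwell): s unchanged at 0.0000
θ = 140.9° falls in segment 2 (85.1° to 180.7°, uniform, h = 14): β = 140.9 − 85.1 = 55.8°, B = 95.6°; Δs = 14·55.8/95.6 = 8.1715; s = 0.0000 + 8.1715 = 8.1715
θ = 163.7° falls in segment 2 (85.1° to 180.7°, uniform, h = 14): β = 163.7 − 85.1 = 78.6°, B = 95.6°; Δs = 14·78.6/95.6 = 11.5105; s = 0.0000 + 11.5105 = 11.5105
segment 2 (85.1° to 180.7°, uniform, h = 14) is passed completely: s = 0.0000 + (14) = 14.0000
segment 3 (180.7° to 240.2°, dwell): s unchanged at 14.0000
θ = 315.1° falls in segment 4 (240.2° to 360°, uniform, h = -14): β = 315.1 − 240.2 = 74.9°, B = 119.8°; Δs = -14·74.9/119.8 = -8.7529; s = 14.0000 − 8.7529 = 5.2471

θ=140.9°: 8.1715
θ=163.7°: 11.5105
θ=315.1°: 5.2471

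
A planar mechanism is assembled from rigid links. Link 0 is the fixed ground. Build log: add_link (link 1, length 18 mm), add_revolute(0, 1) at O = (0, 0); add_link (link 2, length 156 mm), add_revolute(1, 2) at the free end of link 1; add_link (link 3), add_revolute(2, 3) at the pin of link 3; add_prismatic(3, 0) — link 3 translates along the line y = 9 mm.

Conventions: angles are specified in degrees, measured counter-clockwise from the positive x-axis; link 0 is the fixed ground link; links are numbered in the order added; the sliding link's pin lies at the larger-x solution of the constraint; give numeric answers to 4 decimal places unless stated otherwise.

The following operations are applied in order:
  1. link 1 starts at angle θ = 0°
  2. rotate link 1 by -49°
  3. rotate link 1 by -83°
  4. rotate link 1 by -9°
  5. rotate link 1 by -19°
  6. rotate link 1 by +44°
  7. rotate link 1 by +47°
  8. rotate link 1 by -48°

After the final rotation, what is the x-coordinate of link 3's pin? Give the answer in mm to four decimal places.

geometry: r = 18 mm, L = 156 mm, e = 9 mm; θ starts at 0°
rotate link 1 by -49°: θ ← 0° -49° = -49°
rotate link 1 by -83°: θ ← -49° -83° = -132°
rotate link 1 by -9°: θ ← -132° -9° = -141°
rotate link 1 by -19°: θ ← -141° -19° = -160°
rotate link 1 by +44°: θ ← -160° +44° = -116°
rotate link 1 by +47°: θ ← -116° +47° = -69°
rotate link 1 by -48°: θ ← -69° -48° = -117°
crank pin P = (r cos θ, r sin θ) = (-8.171829, -16.038117)
h = r sin θ − e = -16.038117 − 9 = -25.038117
x = r cos θ + √(L² − h²) = -8.171829 + 153.977572 = 145.805743

145.8057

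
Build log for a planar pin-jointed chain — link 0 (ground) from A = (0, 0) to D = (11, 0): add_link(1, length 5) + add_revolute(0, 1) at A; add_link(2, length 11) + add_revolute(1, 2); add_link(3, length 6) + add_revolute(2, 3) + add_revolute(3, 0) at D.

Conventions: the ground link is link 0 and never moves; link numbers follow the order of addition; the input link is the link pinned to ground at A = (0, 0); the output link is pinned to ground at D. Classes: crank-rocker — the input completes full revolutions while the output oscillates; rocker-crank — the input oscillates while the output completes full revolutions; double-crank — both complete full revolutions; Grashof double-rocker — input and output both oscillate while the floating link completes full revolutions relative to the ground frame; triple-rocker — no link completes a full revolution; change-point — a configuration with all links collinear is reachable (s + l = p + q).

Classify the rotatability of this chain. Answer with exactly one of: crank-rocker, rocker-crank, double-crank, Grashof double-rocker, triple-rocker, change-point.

lengths: ground=11, input=5, coupler=11, output=6
sorted: s=5 (shortest), l=11 (longest), p+q=17
s + l = 16 vs p + q = 17
s + l < p + q (Grashof) with shortest = input link → crank-rocker

crank-rocker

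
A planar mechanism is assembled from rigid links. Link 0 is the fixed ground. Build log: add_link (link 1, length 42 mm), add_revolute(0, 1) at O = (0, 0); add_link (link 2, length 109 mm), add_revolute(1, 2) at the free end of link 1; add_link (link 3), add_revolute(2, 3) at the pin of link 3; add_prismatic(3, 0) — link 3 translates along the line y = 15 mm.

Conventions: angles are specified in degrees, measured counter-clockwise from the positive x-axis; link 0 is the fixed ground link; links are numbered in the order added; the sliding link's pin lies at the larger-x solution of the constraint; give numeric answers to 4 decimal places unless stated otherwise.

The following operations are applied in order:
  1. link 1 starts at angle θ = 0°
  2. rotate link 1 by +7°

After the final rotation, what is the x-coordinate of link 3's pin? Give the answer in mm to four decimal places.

geometry: r = 42 mm, L = 109 mm, e = 15 mm; θ starts at 0°
rotate link 1 by +7°: θ ← 0° +7° = 7°
crank pin P = (r cos θ, r sin θ) = (41.686938, 5.118512)
h = r sin θ − e = 5.118512 − 15 = -9.881488
x = r cos θ + √(L² − h²) = 41.686938 + 108.551169 = 150.238107

150.2381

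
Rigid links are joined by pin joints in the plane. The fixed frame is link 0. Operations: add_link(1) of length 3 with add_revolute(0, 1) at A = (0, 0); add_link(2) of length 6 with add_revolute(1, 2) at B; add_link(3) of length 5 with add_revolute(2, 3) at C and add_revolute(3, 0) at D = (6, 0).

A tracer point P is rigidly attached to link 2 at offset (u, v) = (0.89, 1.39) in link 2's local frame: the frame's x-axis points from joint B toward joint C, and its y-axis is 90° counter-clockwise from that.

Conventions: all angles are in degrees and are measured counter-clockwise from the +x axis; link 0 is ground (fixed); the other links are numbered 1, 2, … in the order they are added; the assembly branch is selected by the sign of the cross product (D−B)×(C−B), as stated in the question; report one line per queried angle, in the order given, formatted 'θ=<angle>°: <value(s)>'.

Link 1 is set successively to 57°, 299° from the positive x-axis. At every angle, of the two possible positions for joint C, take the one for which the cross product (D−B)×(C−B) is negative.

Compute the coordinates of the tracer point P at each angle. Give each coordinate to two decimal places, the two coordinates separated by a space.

A=(0,0), D=(6.00,0)
θ=57°: B = A + 3.00·(cos57°, sin57°) = (1.6339, 2.5160)
θ=57°: |BD| = 5.0391
θ=57°: circle(B,6.00) ∩ circle(D,5.00): a=3.6110, h=4.7917
θ=57°:   candidates: C₊=(7.1551,4.8647) cross=24.146; C₋=(2.3702,-3.4386) cross=-24.146
θ=57°:   branch - wants cross < 0 → take C=(2.3702,-3.4386) (cross=-24.146)
θ=57°: ex = (C−B)/|BC| = (0.1227,-0.9924); ey = (0.9924,0.1227)
θ=57°: P = B + 0.89·ex + 1.39·ey = (3.1226,1.8033)
θ=299°: B = A + 3.00·(cos299°, sin299°) = (1.4544, -2.6239)
θ=299°: |BD| = 5.2485
θ=299°: circle(B,6.00) ∩ circle(D,5.00): a=3.6722, h=4.7450
θ=299°:   candidates: C₊=(2.2626,3.3215) cross=24.904; C₋=(7.0069,-4.8976) cross=-24.904
θ=299°:   branch - wants cross < 0 → take C=(7.0069,-4.8976) (cross=-24.904)
θ=299°: ex = (C−B)/|BC| = (0.9254,-0.3790); ey = (0.3790,0.9254)
θ=299°: P = B + 0.89·ex + 1.39·ey = (2.8048,-1.6748)

θ=57°: 3.12 1.80
θ=299°: 2.80 -1.67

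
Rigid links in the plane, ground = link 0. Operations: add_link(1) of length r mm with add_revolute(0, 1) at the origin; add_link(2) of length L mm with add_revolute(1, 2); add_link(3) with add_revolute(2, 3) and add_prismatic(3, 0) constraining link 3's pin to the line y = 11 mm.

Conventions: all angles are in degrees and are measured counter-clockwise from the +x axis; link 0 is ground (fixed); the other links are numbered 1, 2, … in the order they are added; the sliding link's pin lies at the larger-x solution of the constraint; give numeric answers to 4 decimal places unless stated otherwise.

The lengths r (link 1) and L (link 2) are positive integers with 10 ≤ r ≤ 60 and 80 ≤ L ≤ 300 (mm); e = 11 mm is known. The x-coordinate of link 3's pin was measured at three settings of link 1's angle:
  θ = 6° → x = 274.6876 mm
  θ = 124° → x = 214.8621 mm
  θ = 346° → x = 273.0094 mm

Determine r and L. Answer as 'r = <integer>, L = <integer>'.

constraint per measurement: (x − r cos θ)² + (r sin θ − e)² = L²
subtracting the θ₁ and θ₂ equations cancels the r² and L² terms:
r = (x₁² − x₂²) / (2[(x₁cos θ₁ + e sin θ₁) − (x₂cos θ₂ + e sin θ₂)]) = 38.0000 → r = 38
L² = (x₁ − r cos θ₁)² + (r sin θ₁ − e)² = 56168.9965 → L = 237.0000 → L = 237
check at θ₃=346°: x = 273.0094 (printed 273.0094) ✓

r = 38, L = 237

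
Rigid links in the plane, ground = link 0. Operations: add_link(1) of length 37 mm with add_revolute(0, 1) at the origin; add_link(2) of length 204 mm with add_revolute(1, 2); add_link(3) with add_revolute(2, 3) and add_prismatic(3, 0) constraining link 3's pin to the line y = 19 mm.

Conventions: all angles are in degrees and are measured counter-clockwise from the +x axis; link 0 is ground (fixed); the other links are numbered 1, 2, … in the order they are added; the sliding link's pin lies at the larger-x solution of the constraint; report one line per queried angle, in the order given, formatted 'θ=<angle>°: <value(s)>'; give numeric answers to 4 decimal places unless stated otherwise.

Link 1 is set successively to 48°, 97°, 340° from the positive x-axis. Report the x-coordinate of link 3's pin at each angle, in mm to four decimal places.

geometry: r = 37 mm, L = 204 mm, e = 19 mm
θ=48°: crank pin P = (r cos θ, r sin θ) = (24.757832, 27.496359)
θ=48°: h = r sin θ − e = 27.496359 − 19 = 8.496359
θ=48°: x = r cos θ + √(L² − h²) = 24.757832 + 203.822992 = 228.580824
θ=97°: crank pin P = (r cos θ, r sin θ) = (-4.509166, 36.724208)
θ=97°: h = r sin θ − e = 36.724208 − 19 = 17.724208
θ=97°: x = r cos θ + √(L² − h²) = -4.509166 + 203.228572 = 198.719406
θ=340°: crank pin P = (r cos θ, r sin θ) = (34.768627, -12.654745)
θ=340°: h = r sin θ − e = -12.654745 − 19 = -31.654745
θ=340°: x = r cos θ + √(L² − h²) = 34.768627 + 201.529097 = 236.297724

θ=48°: 228.5808
θ=97°: 198.7194
θ=340°: 236.2977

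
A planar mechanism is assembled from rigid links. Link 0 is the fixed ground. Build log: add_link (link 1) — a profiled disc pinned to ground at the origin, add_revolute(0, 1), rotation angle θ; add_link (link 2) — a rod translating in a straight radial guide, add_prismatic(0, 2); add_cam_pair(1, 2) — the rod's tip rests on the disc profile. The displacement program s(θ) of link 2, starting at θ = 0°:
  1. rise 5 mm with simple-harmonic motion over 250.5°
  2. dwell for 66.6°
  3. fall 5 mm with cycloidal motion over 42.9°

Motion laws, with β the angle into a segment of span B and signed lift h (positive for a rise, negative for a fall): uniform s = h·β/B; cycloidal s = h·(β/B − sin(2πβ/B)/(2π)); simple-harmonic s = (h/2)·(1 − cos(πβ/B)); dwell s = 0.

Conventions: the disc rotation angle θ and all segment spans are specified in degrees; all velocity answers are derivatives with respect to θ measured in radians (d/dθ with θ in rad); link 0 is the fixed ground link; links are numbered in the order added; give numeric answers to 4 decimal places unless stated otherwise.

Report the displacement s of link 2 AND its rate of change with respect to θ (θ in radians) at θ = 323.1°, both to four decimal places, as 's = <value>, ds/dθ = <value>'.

seg 1 [0°–250.5°] simple-harmonic, h=5: full span → s += 5 → s = 5.0000
seg 2 [250.5°–317.1°] dwell: s stays 5.0000
seg 3 [317.1°–360°] cycloidal, h=-5: θ=323.1° here. β=6, B=42.9. -5·(0.1399 − sin(2π·0.1399)/(2π)) = -0.0866 → s = 4.9134
velocity in seg [317.1°–360°] (cycloidal), θ in radians: β = 6° = 0.1047 rad, B = 42.9° = 0.7487 rad; ds/dθ = (h/B)(1 − cos(2πβ/B)) = ((-5)/0.7487)(1 − cos(2π·0.1399)) = -2.416701 mm/rad

s = 4.9134, ds/dθ = -2.4167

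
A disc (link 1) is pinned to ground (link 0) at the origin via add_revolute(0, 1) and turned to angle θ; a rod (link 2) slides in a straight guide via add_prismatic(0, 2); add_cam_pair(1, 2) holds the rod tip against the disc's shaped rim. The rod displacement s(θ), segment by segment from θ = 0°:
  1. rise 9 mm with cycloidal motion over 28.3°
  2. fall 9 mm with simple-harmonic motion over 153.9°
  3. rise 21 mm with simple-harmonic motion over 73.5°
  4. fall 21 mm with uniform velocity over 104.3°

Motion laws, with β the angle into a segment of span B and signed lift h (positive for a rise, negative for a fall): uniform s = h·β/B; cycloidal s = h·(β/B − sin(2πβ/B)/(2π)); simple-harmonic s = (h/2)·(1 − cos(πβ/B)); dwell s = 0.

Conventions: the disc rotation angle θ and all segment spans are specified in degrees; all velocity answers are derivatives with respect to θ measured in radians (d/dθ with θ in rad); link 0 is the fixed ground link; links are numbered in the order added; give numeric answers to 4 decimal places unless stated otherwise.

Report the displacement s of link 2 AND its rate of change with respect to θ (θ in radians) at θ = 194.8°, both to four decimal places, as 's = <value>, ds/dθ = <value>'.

segment 1 (0° to 28.3°, cycloidal, h = 9) is passed completely: s = 0.0000 + (9) = 9.0000
segment 2 (28.3° to 182.2°, simple-harmonic, h = -9) is passed completely: s = 9.0000 + (-9) = 0.0000
θ = 194.8° falls in segment 3 (182.2° to 255.7°, simple-harmonic, h = 21): β = 194.8 − 182.2 = 12.6°, B = 73.5°; Δs = 21/2·(1 − cos(π·0.1714)) = 1.4863; s = 0.0000 + 1.4863 = 1.4863
velocity in seg [182.2°–255.7°] (simple-harmonic), θ in radians: β = 12.6° = 0.2199 rad, B = 73.5° = 1.2828 rad; ds/dθ = (πh/(2B)) sin(πβ/B) = (π·21/(2·1.2828)) sin(π·0.1714) = 13.188839 mm/rad

s = 1.4863, ds/dθ = 13.1888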